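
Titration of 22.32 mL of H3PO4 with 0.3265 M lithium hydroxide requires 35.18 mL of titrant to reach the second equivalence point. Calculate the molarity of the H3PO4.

n(LiOH) = 0.3265 x 0.03518 = 0.01149 mol.
At the second equivalence point, 2 mol OH^- react per mol H3PO4, so n(H3PO4) = 0.01149 / 2 = 0.005743 mol.
[H3PO4] = 0.005743 / 0.02232 L = 0.257 M.

0.257 M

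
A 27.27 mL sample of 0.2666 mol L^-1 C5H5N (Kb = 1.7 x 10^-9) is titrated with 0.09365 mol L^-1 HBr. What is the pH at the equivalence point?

n(C5H5N) = 0.2666 x 0.02727 = 0.007270 mol; V(HBr) at equivalence = 0.007270/0.09365 = 0.07763 L.
At equivalence the base is fully converted to C5H5NH+; total volume = 0.1049 L, so [C5H5NH+] = 0.007270/0.1049 = 0.06930 M.
Ka(C5H5NH+) = Kw/Kb = 1.0e-14 / 1.7 x 10^-9 = 5.88e-6.
[H^+] = sqrt(Ka x [C5H5NH+]) = sqrt(5.88e-6 x 0.06930) = 0.000638 M.
pH = -log(0.000638) = 3.19.

3.19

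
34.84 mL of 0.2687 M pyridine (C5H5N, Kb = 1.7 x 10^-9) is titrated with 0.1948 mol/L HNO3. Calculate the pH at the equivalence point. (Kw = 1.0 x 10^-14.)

n(C5H5N) = 0.2687 x 0.03484 = 0.009362 mol; V(HNO3) at equivalence = 0.009362/0.1948 = 0.04806 L.
At equivalence the base is fully converted to C5H5NH+; total volume = 0.08290 L, so [C5H5NH+] = 0.009362/0.08290 = 0.1129 M.
Ka(C5H5NH+) = Kw/Kb = 1.0e-14 / 1.7 x 10^-9 = 5.88e-6.
[H^+] = sqrt(Ka x [C5H5NH+]) = sqrt(5.88e-6 x 0.1129) = 0.000815 M.
pH = -log(0.000815) = 3.09.

3.09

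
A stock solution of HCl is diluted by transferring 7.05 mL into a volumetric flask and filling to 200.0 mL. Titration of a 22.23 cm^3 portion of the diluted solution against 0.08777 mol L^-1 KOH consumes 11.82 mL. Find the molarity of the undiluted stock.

1.32 M

n(KOH) = 0.08777 x 0.01182 = 0.001037 mol.
n(HCl) in the aliquot = 0.001037 mol.
[diluted HCl] = 0.001037 / 0.02223 = 0.04667 M.
Dilution factor = 200.0/7.050 = 28.37, so [stock] = 0.04667 x 28.37 = 1.32 M.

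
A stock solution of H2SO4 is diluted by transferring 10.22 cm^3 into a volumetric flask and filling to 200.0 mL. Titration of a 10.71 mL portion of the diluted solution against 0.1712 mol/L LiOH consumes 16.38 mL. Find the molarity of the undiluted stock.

n(LiOH) = 0.1712 x 0.01638 = 0.002804 mol.
n(H2SO4) in the aliquot = 0.002804 x 1/2 = 0.001402 mol.
[diluted H2SO4] = 0.001402 / 0.01071 = 0.1309 M.
Dilution factor = 200.0/10.22 = 19.57, so [stock] = 0.1309 x 19.57 = 2.56 M.

2.56 M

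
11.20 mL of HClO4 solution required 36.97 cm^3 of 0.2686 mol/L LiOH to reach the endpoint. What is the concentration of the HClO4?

n(LiOH) delivered = 0.2686 x 0.03697 = 0.009930 mol.
For a 1:1 reaction, n(HClO4) = 0.009930 mol.
[HClO4] = 0.009930 mol / 0.01120 L = 0.887 M.

0.887 M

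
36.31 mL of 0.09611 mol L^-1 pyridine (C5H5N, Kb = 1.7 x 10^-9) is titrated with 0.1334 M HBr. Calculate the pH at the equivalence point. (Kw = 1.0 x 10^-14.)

n(C5H5N) = 0.09611 x 0.03631 = 0.003490 mol; V(HBr) at equivalence = 0.003490/0.1334 = 0.02616 L.
At equivalence the base is fully converted to C5H5NH+; total volume = 0.06247 L, so [C5H5NH+] = 0.003490/0.06247 = 0.05586 M.
Ka(C5H5NH+) = Kw/Kb = 1.0e-14 / 1.7 x 10^-9 = 5.88e-6.
[H^+] = sqrt(Ka x [C5H5NH+]) = sqrt(5.88e-6 x 0.05586) = 0.000573 M.
pH = -log(0.000573) = 3.24.

3.24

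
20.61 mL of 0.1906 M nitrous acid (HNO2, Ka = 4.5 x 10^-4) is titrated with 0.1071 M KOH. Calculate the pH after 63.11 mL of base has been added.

n(acid) = 0.1906 x 0.02061 = 0.003928 mol; n(KOH) added = 0.1071 x 0.06311 = 0.006759 mol.
Base is in excess by 0.006759 - 0.003928 = 0.002831 mol in a total volume of 0.08372 L.
[OH^-] = 0.002831/0.08372 = 0.03381 M, so pOH = 1.47 and pH = 14.00 - 1.47 = 12.53.

12.53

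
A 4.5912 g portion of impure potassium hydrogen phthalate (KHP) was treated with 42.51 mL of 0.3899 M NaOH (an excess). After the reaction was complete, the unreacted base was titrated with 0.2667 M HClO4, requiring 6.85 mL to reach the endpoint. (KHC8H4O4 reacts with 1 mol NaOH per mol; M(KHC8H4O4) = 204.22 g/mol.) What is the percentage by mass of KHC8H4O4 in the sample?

65.6%

Total n(NaOH) added = 0.3899 x 0.04251 = 0.01657 mol.
n(HClO4) used = 0.2667 x 0.006850 = 0.001827 mol, which equals the excess n(NaOH).
So n(NaOH) consumed by the sample = 0.01657 - 0.001827 = 0.01475 mol.
n(KHC8H4O4) = 0.01475 / 1 = 0.01475 mol.
mass KHC8H4O4 = 0.01475 x 204.22 = 3.012 g, so %KHC8H4O4 = 3.012/4.5912 x 100 = 65.6%.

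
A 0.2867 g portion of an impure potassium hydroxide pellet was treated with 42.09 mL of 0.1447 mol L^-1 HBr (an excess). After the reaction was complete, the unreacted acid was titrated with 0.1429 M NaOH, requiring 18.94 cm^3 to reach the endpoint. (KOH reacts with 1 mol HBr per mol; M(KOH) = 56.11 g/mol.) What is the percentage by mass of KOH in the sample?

Total n(HBr) added = 0.1447 x 0.04209 = 0.006090 mol.
n(NaOH) used = 0.1429 x 0.01894 = 0.002707 mol, which equals the excess n(HBr).
So n(HBr) consumed by the sample = 0.006090 - 0.002707 = 0.003384 mol.
n(KOH) = 0.003384 / 1 = 0.003384 mol.
mass KOH = 0.003384 x 56.11 = 0.1899 g, so %KOH = 0.1899/0.2867 x 100 = 66.2%.

66.2%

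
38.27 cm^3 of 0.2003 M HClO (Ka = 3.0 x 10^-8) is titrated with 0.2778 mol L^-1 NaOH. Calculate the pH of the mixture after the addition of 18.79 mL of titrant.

7.85

Initial n(HClO) = 0.2003 x 0.03827 = 0.007665 mol.
n(NaOH) added = 0.2778 x 0.01879 = 0.005220 mol, converting that many moles of HClO to ClO-.
Remaining n(HClO) = 0.002446 mol; n(ClO-) = 0.005220 mol.
By Henderson-Hasselbalch, pH = pKa + log([A^-]/[HA]) = 7.52 + log(0.005220/0.002446) = 7.52 + (+0.33) = 7.85.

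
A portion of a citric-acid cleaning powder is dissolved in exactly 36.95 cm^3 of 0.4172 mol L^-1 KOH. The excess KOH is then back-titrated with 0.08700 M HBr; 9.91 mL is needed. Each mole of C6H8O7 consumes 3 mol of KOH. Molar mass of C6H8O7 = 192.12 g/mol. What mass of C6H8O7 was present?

0.932 g

Total n(KOH) added = 0.4172 x 0.03695 = 0.01542 mol.
n(HBr) used = 0.08700 x 0.009910 = 0.0008622 mol, which equals the excess n(KOH).
So n(KOH) consumed by the sample = 0.01542 - 0.0008622 = 0.01455 mol.
n(C6H8O7) = 0.01455 / 3 = 0.004851 mol.
mass = 0.004851 mol x 192.12 g/mol = 0.932 g.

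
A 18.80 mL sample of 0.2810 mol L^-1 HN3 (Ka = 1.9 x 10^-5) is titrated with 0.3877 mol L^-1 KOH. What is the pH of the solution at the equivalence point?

n(HN3) = 0.2810 x 0.01880 = 0.005283 mol; V(KOH) at equivalence = 0.005283/0.3877 = 0.01363 L.
At equivalence all the acid is converted to N3-; total volume = 0.01880 + 0.01363 = 0.03243 L, so [N3-] = 0.005283/0.03243 = 0.1629 M.
Kb = Kw/Ka = 1.0e-14 / 1.9 x 10^-5 = 5.26e-10.
[OH^-] = sqrt(Kb x [N3-]) = sqrt(5.26e-10 x 0.1629) = 9.26e-6 M.
pOH = 5.03, so pH = 14.00 - 5.03 = 8.97.

8.97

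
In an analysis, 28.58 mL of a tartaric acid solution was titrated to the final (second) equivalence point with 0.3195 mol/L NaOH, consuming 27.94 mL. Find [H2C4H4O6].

n(NaOH) = 0.3195 x 0.02794 = 0.008927 mol.
At the final (second) equivalence point, 2 mol OH^- react per mol H2C4H4O6, so n(H2C4H4O6) = 0.008927 / 2 = 0.004463 mol.
[H2C4H4O6] = 0.004463 / 0.02858 L = 0.156 M.

0.156 M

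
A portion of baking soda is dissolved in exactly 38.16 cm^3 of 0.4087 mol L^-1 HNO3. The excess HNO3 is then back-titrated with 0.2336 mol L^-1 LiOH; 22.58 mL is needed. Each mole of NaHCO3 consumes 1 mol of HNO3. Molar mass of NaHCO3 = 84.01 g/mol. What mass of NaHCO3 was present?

0.867 g

Total n(HNO3) added = 0.4087 x 0.03816 = 0.01560 mol.
n(LiOH) used = 0.2336 x 0.02258 = 0.005275 mol, which equals the excess n(HNO3).
So n(HNO3) consumed by the sample = 0.01560 - 0.005275 = 0.01032 mol.
n(NaHCO3) = 0.01032 / 1 = 0.01032 mol.
mass = 0.01032 mol x 84.01 g/mol = 0.867 g.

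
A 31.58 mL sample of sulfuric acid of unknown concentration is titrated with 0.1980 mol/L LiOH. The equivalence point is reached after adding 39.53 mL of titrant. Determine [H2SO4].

n(LiOH) delivered = 0.1980 x 0.03953 = 0.007827 mol.
The reaction is 1 H2SO4 + 2 LiOH, so n(H2SO4) = 0.007827 x 1/2 = 0.003913 mol.
[H2SO4] = 0.003913 mol / 0.03158 L = 0.124 M.

0.124 M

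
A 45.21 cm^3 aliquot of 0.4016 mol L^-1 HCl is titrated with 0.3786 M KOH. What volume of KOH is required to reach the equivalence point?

48.0 mL

n(HCl) = 0.4016 mol/L x 0.04521 L = 0.01816 mol.
At equivalence n(KOH) = n(HCl) = 0.01816 mol.
V(KOH) = 0.01816 / 0.3786 = 0.04796 L = 48.0 mL.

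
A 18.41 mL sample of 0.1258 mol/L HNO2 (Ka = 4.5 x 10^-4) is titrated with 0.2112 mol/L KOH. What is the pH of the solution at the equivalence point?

n(HNO2) = 0.1258 x 0.01841 = 0.002316 mol; V(KOH) at equivalence = 0.002316/0.2112 = 0.01097 L.
At equivalence all the acid is converted to NO2-; total volume = 0.01841 + 0.01097 = 0.02938 L, so [NO2-] = 0.002316/0.02938 = 0.07884 M.
Kb = Kw/Ka = 1.0e-14 / 4.5 x 10^-4 = 2.22e-11.
[OH^-] = sqrt(Kb x [NO2-]) = sqrt(2.22e-11 x 0.07884) = 1.32e-6 M.
pOH = 5.88, so pH = 14.00 - 5.88 = 8.12.

8.12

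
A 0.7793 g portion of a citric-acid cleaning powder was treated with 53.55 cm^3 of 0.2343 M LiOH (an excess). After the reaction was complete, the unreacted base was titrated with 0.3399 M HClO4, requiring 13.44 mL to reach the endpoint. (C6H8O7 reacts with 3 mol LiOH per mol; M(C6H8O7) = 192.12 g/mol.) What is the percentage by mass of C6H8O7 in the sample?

65.6%

Total n(LiOH) added = 0.2343 x 0.05355 = 0.01255 mol.
n(HClO4) used = 0.3399 x 0.01344 = 0.004568 mol, which equals the excess n(LiOH).
So n(LiOH) consumed by the sample = 0.01255 - 0.004568 = 0.007979 mol.
n(C6H8O7) = 0.007979 / 3 = 0.002660 mol.
mass C6H8O7 = 0.002660 x 192.12 = 0.5109 g, so %C6H8O7 = 0.5109/0.7793 x 100 = 65.6%.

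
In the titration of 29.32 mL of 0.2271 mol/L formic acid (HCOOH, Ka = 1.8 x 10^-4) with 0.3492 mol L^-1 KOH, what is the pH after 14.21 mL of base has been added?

4.21

Initial n(HCOOH) = 0.2271 x 0.02932 = 0.006659 mol.
n(KOH) added = 0.3492 x 0.01421 = 0.004962 mol, converting that many moles of HCOOH to HCOO-.
Remaining n(HCOOH) = 0.001696 mol; n(HCOO-) = 0.004962 mol.
By Henderson-Hasselbalch, pH = pKa + log([A^-]/[HA]) = 3.74 + log(0.004962/0.001696) = 3.74 + (+0.47) = 4.21.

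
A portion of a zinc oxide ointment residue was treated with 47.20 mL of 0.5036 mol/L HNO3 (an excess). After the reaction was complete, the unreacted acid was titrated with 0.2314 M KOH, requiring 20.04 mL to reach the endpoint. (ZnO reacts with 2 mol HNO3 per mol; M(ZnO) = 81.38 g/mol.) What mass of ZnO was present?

0.779 g

Total n(HNO3) added = 0.5036 x 0.04720 = 0.02377 mol.
n(KOH) used = 0.2314 x 0.02004 = 0.004637 mol, which equals the excess n(HNO3).
So n(HNO3) consumed by the sample = 0.02377 - 0.004637 = 0.01913 mol.
n(ZnO) = 0.01913 / 2 = 0.009566 mol.
mass = 0.009566 mol x 81.38 g/mol = 0.779 g.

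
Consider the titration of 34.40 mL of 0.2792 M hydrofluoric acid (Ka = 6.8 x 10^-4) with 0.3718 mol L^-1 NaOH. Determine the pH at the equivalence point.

8.19

n(HF) = 0.2792 x 0.03440 = 0.009604 mol; V(NaOH) at equivalence = 0.009604/0.3718 = 0.02583 L.
At equivalence all the acid is converted to F-; total volume = 0.03440 + 0.02583 = 0.06023 L, so [F-] = 0.009604/0.06023 = 0.1595 M.
Kb = Kw/Ka = 1.0e-14 / 6.8 x 10^-4 = 1.47e-11.
[OH^-] = sqrt(Kb x [F-]) = sqrt(1.47e-11 x 0.1595) = 1.53e-6 M.
pOH = 5.81, so pH = 14.00 - 5.81 = 8.19.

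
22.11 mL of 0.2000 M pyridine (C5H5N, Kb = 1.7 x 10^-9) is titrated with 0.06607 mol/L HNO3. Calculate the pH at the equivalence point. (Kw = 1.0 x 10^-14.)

3.27

n(C5H5N) = 0.2000 x 0.02211 = 0.004422 mol; V(HNO3) at equivalence = 0.004422/0.06607 = 0.06693 L.
At equivalence the base is fully converted to C5H5NH+; total volume = 0.08904 L, so [C5H5NH+] = 0.004422/0.08904 = 0.04966 M.
Ka(C5H5NH+) = Kw/Kb = 1.0e-14 / 1.7 x 10^-9 = 5.88e-6.
[H^+] = sqrt(Ka x [C5H5NH+]) = sqrt(5.88e-6 x 0.04966) = 0.000540 M.
pH = -log(0.000540) = 3.27.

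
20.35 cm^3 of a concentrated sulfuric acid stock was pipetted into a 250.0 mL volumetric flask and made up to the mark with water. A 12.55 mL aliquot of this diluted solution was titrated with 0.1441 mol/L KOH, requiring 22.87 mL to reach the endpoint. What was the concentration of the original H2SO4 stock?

n(KOH) = 0.1441 x 0.02287 = 0.003296 mol.
n(H2SO4) in the aliquot = 0.003296 x 1/2 = 0.001648 mol.
[diluted H2SO4] = 0.001648 / 0.01255 = 0.1313 M.
Dilution factor = 250.0/20.35 = 12.29, so [stock] = 0.1313 x 12.29 = 1.61 M.

1.61 M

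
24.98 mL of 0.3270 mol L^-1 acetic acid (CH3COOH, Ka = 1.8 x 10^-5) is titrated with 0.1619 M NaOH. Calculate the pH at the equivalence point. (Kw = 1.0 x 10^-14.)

n(CH3COOH) = 0.3270 x 0.02498 = 0.008168 mol; V(NaOH) at equivalence = 0.008168/0.1619 = 0.05045 L.
At equivalence all the acid is converted to CH3COO-; total volume = 0.02498 + 0.05045 = 0.07543 L, so [CH3COO-] = 0.008168/0.07543 = 0.1083 M.
Kb = Kw/Ka = 1.0e-14 / 1.8 x 10^-5 = 5.56e-10.
[OH^-] = sqrt(Kb x [CH3COO-]) = sqrt(5.56e-10 x 0.1083) = 7.76e-6 M.
pOH = 5.11, so pH = 14.00 - 5.11 = 8.89.

8.89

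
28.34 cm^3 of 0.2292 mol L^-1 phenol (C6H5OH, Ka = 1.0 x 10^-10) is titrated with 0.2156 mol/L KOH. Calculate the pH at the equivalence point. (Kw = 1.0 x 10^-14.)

n(C6H5OH) = 0.2292 x 0.02834 = 0.006496 mol; V(KOH) at equivalence = 0.006496/0.2156 = 0.03013 L.
At equivalence all the acid is converted to C6H5O-; total volume = 0.02834 + 0.03013 = 0.05847 L, so [C6H5O-] = 0.006496/0.05847 = 0.1111 M.
Kb = Kw/Ka = 1.0e-14 / 1.0 x 10^-10 = 0.000100.
[OH^-] = sqrt(Kb x [C6H5O-]) = sqrt(0.000100 x 0.1111) = 0.00333 M.
pOH = 2.48, so pH = 14.00 - 2.48 = 11.52.

11.52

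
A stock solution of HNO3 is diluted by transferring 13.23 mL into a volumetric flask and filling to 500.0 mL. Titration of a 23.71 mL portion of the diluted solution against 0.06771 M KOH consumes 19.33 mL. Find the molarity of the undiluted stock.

2.09 M

n(KOH) = 0.06771 x 0.01933 = 0.001309 mol.
n(HNO3) in the aliquot = 0.001309 mol.
[diluted HNO3] = 0.001309 / 0.02371 = 0.05520 M.
Dilution factor = 500.0/13.23 = 37.79, so [stock] = 0.05520 x 37.79 = 2.09 M.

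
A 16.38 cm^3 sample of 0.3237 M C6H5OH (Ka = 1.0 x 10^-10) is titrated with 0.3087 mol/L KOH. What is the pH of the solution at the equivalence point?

n(C6H5OH) = 0.3237 x 0.01638 = 0.005302 mol; V(KOH) at equivalence = 0.005302/0.3087 = 0.01718 L.
At equivalence all the acid is converted to C6H5O-; total volume = 0.01638 + 0.01718 = 0.03356 L, so [C6H5O-] = 0.005302/0.03356 = 0.1580 M.
Kb = Kw/Ka = 1.0e-14 / 1.0 x 10^-10 = 0.000100.
[OH^-] = sqrt(Kb x [C6H5O-]) = sqrt(0.000100 x 0.1580) = 0.00398 M.
pOH = 2.40, so pH = 14.00 - 2.40 = 11.60.

11.60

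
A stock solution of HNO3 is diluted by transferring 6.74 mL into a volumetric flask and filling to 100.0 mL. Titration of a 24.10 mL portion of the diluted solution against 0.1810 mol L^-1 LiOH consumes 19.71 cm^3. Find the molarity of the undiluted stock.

n(LiOH) = 0.1810 x 0.01971 = 0.003568 mol.
n(HNO3) in the aliquot = 0.003568 mol.
[diluted HNO3] = 0.003568 / 0.02410 = 0.1480 M.
Dilution factor = 100.0/6.740 = 14.84, so [stock] = 0.1480 x 14.84 = 2.20 M.

2.20 M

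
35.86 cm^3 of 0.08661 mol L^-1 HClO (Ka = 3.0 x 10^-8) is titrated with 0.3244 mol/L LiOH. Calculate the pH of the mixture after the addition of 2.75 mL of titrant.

7.13

Initial n(HClO) = 0.08661 x 0.03586 = 0.003106 mol.
n(LiOH) added = 0.3244 x 0.002750 = 0.0008921 mol, converting that many moles of HClO to ClO-.
Remaining n(HClO) = 0.002214 mol; n(ClO-) = 0.0008921 mol.
By Henderson-Hasselbalch, pH = pKa + log([A^-]/[HA]) = 7.52 + log(0.0008921/0.002214) = 7.52 + (-0.39) = 7.13.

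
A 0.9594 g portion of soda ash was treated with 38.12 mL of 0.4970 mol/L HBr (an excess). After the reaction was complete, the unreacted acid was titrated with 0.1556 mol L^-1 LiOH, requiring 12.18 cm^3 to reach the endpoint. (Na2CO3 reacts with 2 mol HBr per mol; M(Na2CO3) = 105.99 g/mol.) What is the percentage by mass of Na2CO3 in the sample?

94.2%

Total n(HBr) added = 0.4970 x 0.03812 = 0.01895 mol.
n(LiOH) used = 0.1556 x 0.01218 = 0.001895 mol, which equals the excess n(HBr).
So n(HBr) consumed by the sample = 0.01895 - 0.001895 = 0.01705 mol.
n(Na2CO3) = 0.01705 / 2 = 0.008525 mol.
mass Na2CO3 = 0.008525 x 105.99 = 0.9036 g, so %Na2CO3 = 0.9036/0.9594 x 100 = 94.2%.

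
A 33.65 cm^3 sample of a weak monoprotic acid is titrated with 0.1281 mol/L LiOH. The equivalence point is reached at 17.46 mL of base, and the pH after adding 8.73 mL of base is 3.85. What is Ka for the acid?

1.4 x 10^-4

8.73 mL is half of the equivalence volume, so this is the half-equivalence point where [HA] = [A^-].
At half-equivalence pH = pKa, so pKa = 3.85.
Ka = 10^(-3.85) = 1.4 x 10^-4.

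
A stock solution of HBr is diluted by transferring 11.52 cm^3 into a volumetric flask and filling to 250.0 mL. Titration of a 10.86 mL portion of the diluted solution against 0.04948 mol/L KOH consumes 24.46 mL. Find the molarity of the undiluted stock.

2.42 M

n(KOH) = 0.04948 x 0.02446 = 0.001210 mol.
n(HBr) in the aliquot = 0.001210 mol.
[diluted HBr] = 0.001210 / 0.01086 = 0.1114 M.
Dilution factor = 250.0/11.52 = 21.70, so [stock] = 0.1114 x 21.70 = 2.42 M.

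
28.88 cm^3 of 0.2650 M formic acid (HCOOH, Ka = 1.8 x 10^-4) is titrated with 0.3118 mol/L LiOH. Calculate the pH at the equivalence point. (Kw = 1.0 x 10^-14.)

8.45

n(HCOOH) = 0.2650 x 0.02888 = 0.007653 mol; V(LiOH) at equivalence = 0.007653/0.3118 = 0.02455 L.
At equivalence all the acid is converted to HCOO-; total volume = 0.02888 + 0.02455 = 0.05343 L, so [HCOO-] = 0.007653/0.05343 = 0.1433 M.
Kb = Kw/Ka = 1.0e-14 / 1.8 x 10^-4 = 5.56e-11.
[OH^-] = sqrt(Kb x [HCOO-]) = sqrt(5.56e-11 x 0.1433) = 2.82e-6 M.
pOH = 5.55, so pH = 14.00 - 5.55 = 8.45.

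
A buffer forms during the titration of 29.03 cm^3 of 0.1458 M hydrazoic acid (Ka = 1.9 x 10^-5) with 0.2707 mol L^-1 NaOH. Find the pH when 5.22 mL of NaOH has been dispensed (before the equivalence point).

Initial n(HN3) = 0.1458 x 0.02903 = 0.004233 mol.
n(NaOH) added = 0.2707 x 0.005220 = 0.001413 mol, converting that many moles of HN3 to N3-.
Remaining n(HN3) = 0.002820 mol; n(N3-) = 0.001413 mol.
By Henderson-Hasselbalch, pH = pKa + log([A^-]/[HA]) = 4.72 + log(0.001413/0.002820) = 4.72 + (-0.30) = 4.42.

4.42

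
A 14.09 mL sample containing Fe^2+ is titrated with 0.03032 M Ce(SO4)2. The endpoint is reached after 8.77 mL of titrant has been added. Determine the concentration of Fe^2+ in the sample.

n(Ce(SO4)2) = 0.03032 x 0.008770 = 0.0002659 mol.
From the balanced equation, 1 mol Ce(SO4)2 reacts with 1 mol Fe^2+, so n(Fe^2+) = 0.0002659 x 1/1 = 0.0002659 mol.
[Fe^2+] = 0.0002659 / 0.01409 L = 0.0189 M.

0.0189 M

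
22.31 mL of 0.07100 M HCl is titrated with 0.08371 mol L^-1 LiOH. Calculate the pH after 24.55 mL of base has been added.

n(acid) = 0.07100 x 0.02231 = 0.001584 mol; n(LiOH) added = 0.08371 x 0.02455 = 0.002055 mol.
Base is in excess by 0.002055 - 0.001584 = 0.0004711 mol in a total volume of 0.04686 L.
[OH^-] = 0.0004711/0.04686 = 0.01005 M, so pOH = 2.00 and pH = 14.00 - 2.00 = 12.00.

12.00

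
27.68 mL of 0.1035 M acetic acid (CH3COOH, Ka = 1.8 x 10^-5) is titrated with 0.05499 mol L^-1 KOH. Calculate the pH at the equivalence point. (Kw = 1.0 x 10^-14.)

8.65

n(CH3COOH) = 0.1035 x 0.02768 = 0.002865 mol; V(KOH) at equivalence = 0.002865/0.05499 = 0.05210 L.
At equivalence all the acid is converted to CH3COO-; total volume = 0.02768 + 0.05210 = 0.07978 L, so [CH3COO-] = 0.002865/0.07978 = 0.03591 M.
Kb = Kw/Ka = 1.0e-14 / 1.8 x 10^-5 = 5.56e-10.
[OH^-] = sqrt(Kb x [CH3COO-]) = sqrt(5.56e-10 x 0.03591) = 4.47e-6 M.
pOH = 5.35, so pH = 14.00 - 5.35 = 8.65.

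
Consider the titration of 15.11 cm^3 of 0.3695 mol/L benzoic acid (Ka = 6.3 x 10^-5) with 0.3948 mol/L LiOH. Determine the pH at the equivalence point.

n(C6H5COOH) = 0.3695 x 0.01511 = 0.005583 mol; V(LiOH) at equivalence = 0.005583/0.3948 = 0.01414 L.
At equivalence all the acid is converted to C6H5COO-; total volume = 0.01511 + 0.01414 = 0.02925 L, so [C6H5COO-] = 0.005583/0.02925 = 0.1909 M.
Kb = Kw/Ka = 1.0e-14 / 6.3 x 10^-5 = 1.59e-10.
[OH^-] = sqrt(Kb x [C6H5COO-]) = sqrt(1.59e-10 x 0.1909) = 5.50e-6 M.
pOH = 5.26, so pH = 14.00 - 5.26 = 8.74.

8.74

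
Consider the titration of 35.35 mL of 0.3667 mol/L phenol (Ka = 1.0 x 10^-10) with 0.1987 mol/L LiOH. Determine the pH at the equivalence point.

n(C6H5OH) = 0.3667 x 0.03535 = 0.01296 mol; V(LiOH) at equivalence = 0.01296/0.1987 = 0.06524 L.
At equivalence all the acid is converted to C6H5O-; total volume = 0.03535 + 0.06524 = 0.1006 L, so [C6H5O-] = 0.01296/0.1006 = 0.1289 M.
Kb = Kw/Ka = 1.0e-14 / 1.0 x 10^-10 = 0.000100.
[OH^-] = sqrt(Kb x [C6H5O-]) = sqrt(0.000100 x 0.1289) = 0.00359 M.
pOH = 2.44, so pH = 14.00 - 2.44 = 11.56.

11.56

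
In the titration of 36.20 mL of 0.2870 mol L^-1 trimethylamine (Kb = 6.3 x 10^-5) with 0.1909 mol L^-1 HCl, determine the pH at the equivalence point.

n((CH3)3N) = 0.2870 x 0.03620 = 0.01039 mol; V(HCl) at equivalence = 0.01039/0.1909 = 0.05442 L.
At equivalence the base is fully converted to (CH3)3NH+; total volume = 0.09062 L, so [(CH3)3NH+] = 0.01039/0.09062 = 0.1146 M.
Ka((CH3)3NH+) = Kw/Kb = 1.0e-14 / 6.3 x 10^-5 = 1.59e-10.
[H^+] = sqrt(Ka x [(CH3)3NH+]) = sqrt(1.59e-10 x 0.1146) = 4.27e-6 M.
pH = -log(4.27e-6) = 5.37.

5.37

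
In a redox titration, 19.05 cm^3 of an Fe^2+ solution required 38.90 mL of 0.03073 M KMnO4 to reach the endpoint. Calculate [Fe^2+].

n(KMnO4) = 0.03073 x 0.03890 = 0.001195 mol.
From the balanced equation, 1 mol KMnO4 reacts with 5 mol Fe^2+, so n(Fe^2+) = 0.001195 x 5/1 = 0.005977 mol.
[Fe^2+] = 0.005977 / 0.01905 L = 0.314 M.

0.314 M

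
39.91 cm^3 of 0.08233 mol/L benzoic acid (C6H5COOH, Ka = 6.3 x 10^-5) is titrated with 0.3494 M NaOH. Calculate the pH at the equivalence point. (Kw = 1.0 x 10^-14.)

8.51

n(C6H5COOH) = 0.08233 x 0.03991 = 0.003286 mol; V(NaOH) at equivalence = 0.003286/0.3494 = 0.009404 L.
At equivalence all the acid is converted to C6H5COO-; total volume = 0.03991 + 0.009404 = 0.04931 L, so [C6H5COO-] = 0.003286/0.04931 = 0.06663 M.
Kb = Kw/Ka = 1.0e-14 / 6.3 x 10^-5 = 1.59e-10.
[OH^-] = sqrt(Kb x [C6H5COO-]) = sqrt(1.59e-10 x 0.06663) = 3.25e-6 M.
pOH = 5.49, so pH = 14.00 - 5.49 = 8.51.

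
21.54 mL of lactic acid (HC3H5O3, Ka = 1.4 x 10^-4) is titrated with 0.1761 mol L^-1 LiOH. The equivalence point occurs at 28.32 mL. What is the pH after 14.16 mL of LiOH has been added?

14.16 mL is exactly half the equivalence volume (28.32/2), i.e. the half-equivalence point.
There, n(HA) = n(A^-), so pH = pKa = -log(1.4 x 10^-4) = 3.85.

3.85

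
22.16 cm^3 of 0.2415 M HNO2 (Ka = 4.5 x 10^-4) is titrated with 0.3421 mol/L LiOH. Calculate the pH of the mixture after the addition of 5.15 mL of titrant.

Initial n(HNO2) = 0.2415 x 0.02216 = 0.005352 mol.
n(LiOH) added = 0.3421 x 0.005150 = 0.001762 mol, converting that many moles of HNO2 to NO2-.
Remaining n(HNO2) = 0.003590 mol; n(NO2-) = 0.001762 mol.
By Henderson-Hasselbalch, pH = pKa + log([A^-]/[HA]) = 3.35 + log(0.001762/0.003590) = 3.35 + (-0.31) = 3.04.

3.04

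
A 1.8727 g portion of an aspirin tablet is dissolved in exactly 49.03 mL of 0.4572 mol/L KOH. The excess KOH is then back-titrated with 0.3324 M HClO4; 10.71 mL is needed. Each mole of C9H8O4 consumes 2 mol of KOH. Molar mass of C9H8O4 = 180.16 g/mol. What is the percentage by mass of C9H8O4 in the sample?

Total n(KOH) added = 0.4572 x 0.04903 = 0.02242 mol.
n(HClO4) used = 0.3324 x 0.01071 = 0.003560 mol, which equals the excess n(KOH).
So n(KOH) consumed by the sample = 0.02242 - 0.003560 = 0.01886 mol.
n(C9H8O4) = 0.01886 / 2 = 0.009428 mol.
mass C9H8O4 = 0.009428 x 180.16 = 1.699 g, so %C9H8O4 = 1.699/1.8727 x 100 = 90.7%.

90.7%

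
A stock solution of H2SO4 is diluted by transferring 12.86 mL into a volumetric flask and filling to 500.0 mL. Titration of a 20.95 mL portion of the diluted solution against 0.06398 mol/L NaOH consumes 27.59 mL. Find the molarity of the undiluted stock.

n(NaOH) = 0.06398 x 0.02759 = 0.001765 mol.
n(H2SO4) in the aliquot = 0.001765 x 1/2 = 0.0008826 mol.
[diluted H2SO4] = 0.0008826 / 0.02095 = 0.04213 M.
Dilution factor = 500.0/12.86 = 38.88, so [stock] = 0.04213 x 38.88 = 1.64 M.

1.64 M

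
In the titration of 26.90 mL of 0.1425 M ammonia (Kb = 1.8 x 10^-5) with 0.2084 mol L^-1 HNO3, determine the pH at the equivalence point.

n(NH3) = 0.1425 x 0.02690 = 0.003833 mol; V(HNO3) at equivalence = 0.003833/0.2084 = 0.01839 L.
At equivalence the base is fully converted to NH4+; total volume = 0.04529 L, so [NH4+] = 0.003833/0.04529 = 0.08463 M.
Ka(NH4+) = Kw/Kb = 1.0e-14 / 1.8 x 10^-5 = 5.56e-10.
[H^+] = sqrt(Ka x [NH4+]) = sqrt(5.56e-10 x 0.08463) = 6.86e-6 M.
pH = -log(6.86e-6) = 5.16.

5.16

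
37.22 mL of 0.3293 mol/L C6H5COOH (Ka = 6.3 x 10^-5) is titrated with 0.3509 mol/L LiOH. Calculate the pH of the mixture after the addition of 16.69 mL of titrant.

4.16

Initial n(C6H5COOH) = 0.3293 x 0.03722 = 0.01226 mol.
n(LiOH) added = 0.3509 x 0.01669 = 0.005857 mol, converting that many moles of C6H5COOH to C6H5COO-.
Remaining n(C6H5COOH) = 0.006400 mol; n(C6H5COO-) = 0.005857 mol.
By Henderson-Hasselbalch, pH = pKa + log([A^-]/[HA]) = 4.20 + log(0.005857/0.006400) = 4.20 + (-0.04) = 4.16.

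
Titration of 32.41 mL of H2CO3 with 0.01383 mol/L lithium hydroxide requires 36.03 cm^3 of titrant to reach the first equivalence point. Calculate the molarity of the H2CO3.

n(LiOH) = 0.01383 x 0.03603 = 0.0004983 mol.
At the first equivalence point, 1 mol OH^- react per mol H2CO3, so n(H2CO3) = 0.0004983 / 1 = 0.0004983 mol.
[H2CO3] = 0.0004983 / 0.03241 L = 0.0154 M.

0.0154 M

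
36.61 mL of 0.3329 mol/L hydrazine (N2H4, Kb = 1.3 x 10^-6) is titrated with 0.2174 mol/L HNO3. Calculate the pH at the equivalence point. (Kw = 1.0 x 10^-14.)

n(N2H4) = 0.3329 x 0.03661 = 0.01219 mol; V(HNO3) at equivalence = 0.01219/0.2174 = 0.05606 L.
At equivalence the base is fully converted to N2H5+; total volume = 0.09267 L, so [N2H5+] = 0.01219/0.09267 = 0.1315 M.
Ka(N2H5+) = Kw/Kb = 1.0e-14 / 1.3 x 10^-6 = 7.69e-9.
[H^+] = sqrt(Ka x [N2H5+]) = sqrt(7.69e-9 x 0.1315) = 3.18e-5 M.
pH = -log(3.18e-5) = 4.50.

4.50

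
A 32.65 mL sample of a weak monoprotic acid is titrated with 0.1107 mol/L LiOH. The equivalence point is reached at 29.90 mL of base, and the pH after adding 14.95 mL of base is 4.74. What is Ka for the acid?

1.8 x 10^-5

14.95 mL is half of the equivalence volume, so this is the half-equivalence point where [HA] = [A^-].
At half-equivalence pH = pKa, so pKa = 4.74.
Ka = 10^(-4.74) = 1.8 x 10^-5.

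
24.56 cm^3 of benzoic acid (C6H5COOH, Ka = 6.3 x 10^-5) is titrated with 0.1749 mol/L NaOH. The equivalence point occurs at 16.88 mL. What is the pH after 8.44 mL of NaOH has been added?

8.44 mL is exactly half the equivalence volume (16.88/2), i.e. the half-equivalence point.
There, n(HA) = n(A^-), so pH = pKa = -log(6.3 x 10^-5) = 4.20.

4.20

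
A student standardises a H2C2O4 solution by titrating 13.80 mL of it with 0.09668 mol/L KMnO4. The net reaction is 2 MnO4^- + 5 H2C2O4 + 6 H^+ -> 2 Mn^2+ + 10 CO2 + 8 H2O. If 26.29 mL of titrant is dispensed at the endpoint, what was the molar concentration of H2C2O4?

n(KMnO4) = 0.09668 x 0.02629 = 0.002542 mol.
From the balanced equation, 2 mol KMnO4 reacts with 5 mol H2C2O4, so n(H2C2O4) = 0.002542 x 5/2 = 0.006354 mol.
[H2C2O4] = 0.006354 / 0.01380 L = 0.460 M.

0.460 M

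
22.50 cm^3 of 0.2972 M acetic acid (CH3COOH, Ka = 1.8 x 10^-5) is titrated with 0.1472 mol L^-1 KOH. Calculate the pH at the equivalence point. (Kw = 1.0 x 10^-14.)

n(CH3COOH) = 0.2972 x 0.02250 = 0.006687 mol; V(KOH) at equivalence = 0.006687/0.1472 = 0.04543 L.
At equivalence all the acid is converted to CH3COO-; total volume = 0.02250 + 0.04543 = 0.06793 L, so [CH3COO-] = 0.006687/0.06793 = 0.09844 M.
Kb = Kw/Ka = 1.0e-14 / 1.8 x 10^-5 = 5.56e-10.
[OH^-] = sqrt(Kb x [CH3COO-]) = sqrt(5.56e-10 x 0.09844) = 7.40e-6 M.
pOH = 5.13, so pH = 14.00 - 5.13 = 8.87.

8.87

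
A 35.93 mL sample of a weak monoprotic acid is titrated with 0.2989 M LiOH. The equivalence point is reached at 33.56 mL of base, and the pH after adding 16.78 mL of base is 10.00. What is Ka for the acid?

16.78 mL is half of the equivalence volume, so this is the half-equivalence point where [HA] = [A^-].
At half-equivalence pH = pKa, so pKa = 10.00.
Ka = 10^(-10.00) = 1.0 x 10^-10.

1.0 x 10^-10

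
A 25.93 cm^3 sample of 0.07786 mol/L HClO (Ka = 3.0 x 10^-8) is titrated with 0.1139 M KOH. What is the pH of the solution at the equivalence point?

10.09

n(HClO) = 0.07786 x 0.02593 = 0.002019 mol; V(KOH) at equivalence = 0.002019/0.1139 = 0.01773 L.
At equivalence all the acid is converted to ClO-; total volume = 0.02593 + 0.01773 = 0.04366 L, so [ClO-] = 0.002019/0.04366 = 0.04625 M.
Kb = Kw/Ka = 1.0e-14 / 3.0 x 10^-8 = 3.33e-7.
[OH^-] = sqrt(Kb x [ClO-]) = sqrt(3.33e-7 x 0.04625) = 0.000124 M.
pOH = 3.91, so pH = 14.00 - 3.91 = 10.09.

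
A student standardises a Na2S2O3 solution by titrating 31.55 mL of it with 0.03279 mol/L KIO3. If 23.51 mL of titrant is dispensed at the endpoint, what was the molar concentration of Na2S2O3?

n(KIO3) = 0.03279 x 0.02351 = 0.0007709 mol.
From the balanced equation, 1 mol KIO3 reacts with 6 mol Na2S2O3, so n(Na2S2O3) = 0.0007709 x 6/1 = 0.004625 mol.
[Na2S2O3] = 0.004625 / 0.03155 L = 0.147 M.

0.147 M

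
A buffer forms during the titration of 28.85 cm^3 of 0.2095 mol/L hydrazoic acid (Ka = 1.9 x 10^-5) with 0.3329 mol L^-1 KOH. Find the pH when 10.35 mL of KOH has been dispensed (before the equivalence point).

Initial n(HN3) = 0.2095 x 0.02885 = 0.006044 mol.
n(KOH) added = 0.3329 x 0.01035 = 0.003446 mol, converting that many moles of HN3 to N3-.
Remaining n(HN3) = 0.002599 mol; n(N3-) = 0.003446 mol.
By Henderson-Hasselbalch, pH = pKa + log([A^-]/[HA]) = 4.72 + log(0.003446/0.002599) = 4.72 + (+0.12) = 4.84.

4.84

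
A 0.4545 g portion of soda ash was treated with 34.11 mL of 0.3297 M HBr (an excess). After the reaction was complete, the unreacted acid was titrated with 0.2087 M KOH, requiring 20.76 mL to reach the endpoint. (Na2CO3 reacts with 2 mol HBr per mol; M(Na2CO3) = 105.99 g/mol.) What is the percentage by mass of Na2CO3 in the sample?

80.6%

Total n(HBr) added = 0.3297 x 0.03411 = 0.01125 mol.
n(KOH) used = 0.2087 x 0.02076 = 0.004333 mol, which equals the excess n(HBr).
So n(HBr) consumed by the sample = 0.01125 - 0.004333 = 0.006913 mol.
n(Na2CO3) = 0.006913 / 2 = 0.003457 mol.
mass Na2CO3 = 0.003457 x 105.99 = 0.3664 g, so %Na2CO3 = 0.3664/0.4545 x 100 = 80.6%.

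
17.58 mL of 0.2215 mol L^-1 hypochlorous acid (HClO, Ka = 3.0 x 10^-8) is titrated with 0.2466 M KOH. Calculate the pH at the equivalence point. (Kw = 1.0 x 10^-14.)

n(HClO) = 0.2215 x 0.01758 = 0.003894 mol; V(KOH) at equivalence = 0.003894/0.2466 = 0.01579 L.
At equivalence all the acid is converted to ClO-; total volume = 0.01758 + 0.01579 = 0.03337 L, so [ClO-] = 0.003894/0.03337 = 0.1167 M.
Kb = Kw/Ka = 1.0e-14 / 3.0 x 10^-8 = 3.33e-7.
[OH^-] = sqrt(Kb x [ClO-]) = sqrt(3.33e-7 x 0.1167) = 0.000197 M.
pOH = 3.71, so pH = 14.00 - 3.71 = 10.29.

10.29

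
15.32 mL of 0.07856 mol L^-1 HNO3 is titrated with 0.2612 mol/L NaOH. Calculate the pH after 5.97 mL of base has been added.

n(acid) = 0.07856 x 0.01532 = 0.001204 mol; n(NaOH) added = 0.2612 x 0.005970 = 0.001559 mol.
Base is in excess by 0.001559 - 0.001204 = 0.0003558 mol in a total volume of 0.02129 L.
[OH^-] = 0.0003558/0.02129 = 0.01671 M, so pOH = 1.78 and pH = 14.00 - 1.78 = 12.22.

12.22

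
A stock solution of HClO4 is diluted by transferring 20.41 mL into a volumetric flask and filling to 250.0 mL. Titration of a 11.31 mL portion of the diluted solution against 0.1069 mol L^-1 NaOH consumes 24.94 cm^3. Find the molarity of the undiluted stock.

n(NaOH) = 0.1069 x 0.02494 = 0.002666 mol.
n(HClO4) in the aliquot = 0.002666 mol.
[diluted HClO4] = 0.002666 / 0.01131 = 0.2357 M.
Dilution factor = 250.0/20.41 = 12.25, so [stock] = 0.2357 x 12.25 = 2.89 M.

2.89 M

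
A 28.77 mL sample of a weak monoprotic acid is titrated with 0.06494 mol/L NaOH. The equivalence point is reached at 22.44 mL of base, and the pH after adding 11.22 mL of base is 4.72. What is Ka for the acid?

1.9 x 10^-5

11.22 mL is half of the equivalence volume, so this is the half-equivalence point where [HA] = [A^-].
At half-equivalence pH = pKa, so pKa = 4.72.
Ka = 10^(-4.72) = 1.9 x 10^-5.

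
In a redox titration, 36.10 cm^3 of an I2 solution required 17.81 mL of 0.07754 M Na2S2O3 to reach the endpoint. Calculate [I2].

n(Na2S2O3) = 0.07754 x 0.01781 = 0.001381 mol.
From the balanced equation, 2 mol Na2S2O3 reacts with 1 mol I2, so n(I2) = 0.001381 x 1/2 = 0.0006905 mol.
[I2] = 0.0006905 / 0.03610 L = 0.0191 M.

0.0191 M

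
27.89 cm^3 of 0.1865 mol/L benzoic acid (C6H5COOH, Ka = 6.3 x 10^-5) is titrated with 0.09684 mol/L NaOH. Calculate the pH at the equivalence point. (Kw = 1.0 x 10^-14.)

n(C6H5COOH) = 0.1865 x 0.02789 = 0.005201 mol; V(NaOH) at equivalence = 0.005201/0.09684 = 0.05371 L.
At equivalence all the acid is converted to C6H5COO-; total volume = 0.02789 + 0.05371 = 0.08160 L, so [C6H5COO-] = 0.005201/0.08160 = 0.06374 M.
Kb = Kw/Ka = 1.0e-14 / 6.3 x 10^-5 = 1.59e-10.
[OH^-] = sqrt(Kb x [C6H5COO-]) = sqrt(1.59e-10 x 0.06374) = 3.18e-6 M.
pOH = 5.50, so pH = 14.00 - 5.50 = 8.50.

8.50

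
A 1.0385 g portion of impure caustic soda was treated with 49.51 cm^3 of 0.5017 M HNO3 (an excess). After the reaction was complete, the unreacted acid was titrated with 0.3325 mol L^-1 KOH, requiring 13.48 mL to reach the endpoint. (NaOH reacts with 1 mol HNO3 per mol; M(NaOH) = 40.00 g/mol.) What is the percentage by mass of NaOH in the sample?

78.4%

Total n(HNO3) added = 0.5017 x 0.04951 = 0.02484 mol.
n(KOH) used = 0.3325 x 0.01348 = 0.004482 mol, which equals the excess n(HNO3).
So n(HNO3) consumed by the sample = 0.02484 - 0.004482 = 0.02036 mol.
n(NaOH) = 0.02036 / 1 = 0.02036 mol.
mass NaOH = 0.02036 x 40.00 = 0.8143 g, so %NaOH = 0.8143/1.0385 x 100 = 78.4%.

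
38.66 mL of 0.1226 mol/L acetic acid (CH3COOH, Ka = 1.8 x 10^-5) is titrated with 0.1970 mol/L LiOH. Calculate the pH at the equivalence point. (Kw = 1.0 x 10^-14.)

n(CH3COOH) = 0.1226 x 0.03866 = 0.004740 mol; V(LiOH) at equivalence = 0.004740/0.1970 = 0.02406 L.
At equivalence all the acid is converted to CH3COO-; total volume = 0.03866 + 0.02406 = 0.06272 L, so [CH3COO-] = 0.004740/0.06272 = 0.07557 M.
Kb = Kw/Ka = 1.0e-14 / 1.8 x 10^-5 = 5.56e-10.
[OH^-] = sqrt(Kb x [CH3COO-]) = sqrt(5.56e-10 x 0.07557) = 6.48e-6 M.
pOH = 5.19, so pH = 14.00 - 5.19 = 8.81.

8.81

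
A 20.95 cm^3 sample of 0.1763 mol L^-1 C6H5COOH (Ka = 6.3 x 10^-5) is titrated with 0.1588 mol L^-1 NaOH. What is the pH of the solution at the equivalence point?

8.56

n(C6H5COOH) = 0.1763 x 0.02095 = 0.003693 mol; V(NaOH) at equivalence = 0.003693/0.1588 = 0.02326 L.
At equivalence all the acid is converted to C6H5COO-; total volume = 0.02095 + 0.02326 = 0.04421 L, so [C6H5COO-] = 0.003693/0.04421 = 0.08355 M.
Kb = Kw/Ka = 1.0e-14 / 6.3 x 10^-5 = 1.59e-10.
[OH^-] = sqrt(Kb x [C6H5COO-]) = sqrt(1.59e-10 x 0.08355) = 3.64e-6 M.
pOH = 5.44, so pH = 14.00 - 5.44 = 8.56.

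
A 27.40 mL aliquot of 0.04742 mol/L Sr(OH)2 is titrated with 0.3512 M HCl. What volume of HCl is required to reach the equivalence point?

7.40 mL

n(Sr(OH)2) = 0.04742 mol/L x 0.02740 L = 0.001299 mol.
The neutralisation is 1 Sr(OH)2 : 2 HCl, so n(HCl) = 0.001299 x 2/1 = 0.002599 mol.
V(HCl) = 0.002599 / 0.3512 = 0.007399 L = 7.40 mL.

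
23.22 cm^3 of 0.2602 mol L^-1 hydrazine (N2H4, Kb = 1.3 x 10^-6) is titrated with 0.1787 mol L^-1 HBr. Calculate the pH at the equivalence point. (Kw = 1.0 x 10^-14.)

n(N2H4) = 0.2602 x 0.02322 = 0.006042 mol; V(HBr) at equivalence = 0.006042/0.1787 = 0.03381 L.
At equivalence the base is fully converted to N2H5+; total volume = 0.05703 L, so [N2H5+] = 0.006042/0.05703 = 0.1059 M.
Ka(N2H5+) = Kw/Kb = 1.0e-14 / 1.3 x 10^-6 = 7.69e-9.
[H^+] = sqrt(Ka x [N2H5+]) = sqrt(7.69e-9 x 0.1059) = 2.85e-5 M.
pH = -log(2.85e-5) = 4.54.

4.54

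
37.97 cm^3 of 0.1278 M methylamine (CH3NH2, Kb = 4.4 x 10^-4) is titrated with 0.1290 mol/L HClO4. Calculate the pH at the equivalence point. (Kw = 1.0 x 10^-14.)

5.92

n(CH3NH2) = 0.1278 x 0.03797 = 0.004853 mol; V(HClO4) at equivalence = 0.004853/0.1290 = 0.03762 L.
At equivalence the base is fully converted to CH3NH3+; total volume = 0.07559 L, so [CH3NH3+] = 0.004853/0.07559 = 0.06420 M.
Ka(CH3NH3+) = Kw/Kb = 1.0e-14 / 4.4 x 10^-4 = 2.27e-11.
[H^+] = sqrt(Ka x [CH3NH3+]) = sqrt(2.27e-11 x 0.06420) = 1.21e-6 M.
pH = -log(1.21e-6) = 5.92.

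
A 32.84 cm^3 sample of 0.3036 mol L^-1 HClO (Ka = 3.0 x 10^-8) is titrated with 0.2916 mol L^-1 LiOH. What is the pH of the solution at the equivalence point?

n(HClO) = 0.3036 x 0.03284 = 0.009970 mol; V(LiOH) at equivalence = 0.009970/0.2916 = 0.03419 L.
At equivalence all the acid is converted to ClO-; total volume = 0.03284 + 0.03419 = 0.06703 L, so [ClO-] = 0.009970/0.06703 = 0.1487 M.
Kb = Kw/Ka = 1.0e-14 / 3.0 x 10^-8 = 3.33e-7.
[OH^-] = sqrt(Kb x [ClO-]) = sqrt(3.33e-7 x 0.1487) = 0.000223 M.
pOH = 3.65, so pH = 14.00 - 3.65 = 10.35.

10.35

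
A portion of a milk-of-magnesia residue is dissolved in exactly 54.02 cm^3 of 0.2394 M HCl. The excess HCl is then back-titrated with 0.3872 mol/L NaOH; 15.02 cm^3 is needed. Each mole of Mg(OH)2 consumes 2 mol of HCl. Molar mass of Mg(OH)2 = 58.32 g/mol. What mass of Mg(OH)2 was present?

Total n(HCl) added = 0.2394 x 0.05402 = 0.01293 mol.
n(NaOH) used = 0.3872 x 0.01502 = 0.005816 mol, which equals the excess n(HCl).
So n(HCl) consumed by the sample = 0.01293 - 0.005816 = 0.007117 mol.
n(Mg(OH)2) = 0.007117 / 2 = 0.003558 mol.
mass = 0.003558 mol x 58.32 g/mol = 0.208 g.

0.208 g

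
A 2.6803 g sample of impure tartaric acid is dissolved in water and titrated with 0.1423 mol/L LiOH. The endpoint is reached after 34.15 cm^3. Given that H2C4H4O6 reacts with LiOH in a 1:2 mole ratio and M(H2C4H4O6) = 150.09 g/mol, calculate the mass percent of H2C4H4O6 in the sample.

13.6%

n(LiOH) = 0.1423 x 0.03415 = 0.004860 mol.
n(H2C4H4O6) = 0.004860 / 2 = 0.002430 mol.
mass of H2C4H4O6 = 0.002430 x 150.09 = 0.3647 g.
% purity = 0.3647 / 2.6803 x 100 = 13.6%.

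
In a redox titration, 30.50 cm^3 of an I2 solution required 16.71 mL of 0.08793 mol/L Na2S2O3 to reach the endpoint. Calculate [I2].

0.0241 M

n(Na2S2O3) = 0.08793 x 0.01671 = 0.001469 mol.
From the balanced equation, 2 mol Na2S2O3 reacts with 1 mol I2, so n(I2) = 0.001469 x 1/2 = 0.0007347 mol.
[I2] = 0.0007347 / 0.03050 L = 0.0241 M.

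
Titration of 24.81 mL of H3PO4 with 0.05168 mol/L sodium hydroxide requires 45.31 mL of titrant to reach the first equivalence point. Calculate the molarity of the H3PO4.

0.0944 M

n(NaOH) = 0.05168 x 0.04531 = 0.002342 mol.
At the first equivalence point, 1 mol OH^- react per mol H3PO4, so n(H3PO4) = 0.002342 / 1 = 0.002342 mol.
[H3PO4] = 0.002342 / 0.02481 L = 0.0944 M.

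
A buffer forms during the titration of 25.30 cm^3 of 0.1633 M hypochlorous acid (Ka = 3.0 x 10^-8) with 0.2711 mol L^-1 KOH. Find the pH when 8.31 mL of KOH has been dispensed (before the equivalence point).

7.60

Initial n(HClO) = 0.1633 x 0.02530 = 0.004131 mol.
n(KOH) added = 0.2711 x 0.008310 = 0.002253 mol, converting that many moles of HClO to ClO-.
Remaining n(HClO) = 0.001879 mol; n(ClO-) = 0.002253 mol.
By Henderson-Hasselbalch, pH = pKa + log([A^-]/[HA]) = 7.52 + log(0.002253/0.001879) = 7.52 + (+0.08) = 7.60.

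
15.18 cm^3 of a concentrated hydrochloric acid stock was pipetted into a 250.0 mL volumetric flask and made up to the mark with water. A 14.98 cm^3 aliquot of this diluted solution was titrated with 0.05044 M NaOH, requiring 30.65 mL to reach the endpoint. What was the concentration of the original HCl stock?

1.70 M

n(NaOH) = 0.05044 x 0.03065 = 0.001546 mol.
n(HCl) in the aliquot = 0.001546 mol.
[diluted HCl] = 0.001546 / 0.01498 = 0.1032 M.
Dilution factor = 250.0/15.18 = 16.47, so [stock] = 0.1032 x 16.47 = 1.70 M.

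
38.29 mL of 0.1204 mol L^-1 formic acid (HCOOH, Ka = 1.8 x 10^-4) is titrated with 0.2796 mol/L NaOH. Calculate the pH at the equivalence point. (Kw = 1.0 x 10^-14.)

8.33

n(HCOOH) = 0.1204 x 0.03829 = 0.004610 mol; V(NaOH) at equivalence = 0.004610/0.2796 = 0.01649 L.
At equivalence all the acid is converted to HCOO-; total volume = 0.03829 + 0.01649 = 0.05478 L, so [HCOO-] = 0.004610/0.05478 = 0.08416 M.
Kb = Kw/Ka = 1.0e-14 / 1.8 x 10^-4 = 5.56e-11.
[OH^-] = sqrt(Kb x [HCOO-]) = sqrt(5.56e-11 x 0.08416) = 2.16e-6 M.
pOH = 5.67, so pH = 14.00 - 5.67 = 8.33.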